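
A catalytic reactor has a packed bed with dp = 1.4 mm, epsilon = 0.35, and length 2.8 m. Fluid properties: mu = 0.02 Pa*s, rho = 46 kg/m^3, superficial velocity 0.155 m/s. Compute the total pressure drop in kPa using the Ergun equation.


dp = 1.4 mm = 0.0014 m
Viscous term = 150*0.02*0.155*(1-0.35)^2 / (0.0014^2*0.35^3) = 2337870
Inertial term = 1.75*46*0.155^2*(1-0.35) / (0.0014*0.35^3) = 20943.1
dP/L = 2337870 + 20943.1 = 2358810 Pa/m
dP = 2358810 * 2.8 / 1000 = 6605 kPa

6605 kPa


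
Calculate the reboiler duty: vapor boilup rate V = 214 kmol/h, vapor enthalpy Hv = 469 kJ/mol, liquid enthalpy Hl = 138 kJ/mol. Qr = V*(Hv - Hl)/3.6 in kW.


Qr = 214 * (469 - 138) / 3.6 = 214 * 331 / 3.6 = 19680

19680 kW


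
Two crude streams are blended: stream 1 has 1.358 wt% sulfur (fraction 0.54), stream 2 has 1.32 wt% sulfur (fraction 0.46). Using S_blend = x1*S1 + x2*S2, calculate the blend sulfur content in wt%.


Linear sulfur blending: S_blend = x1*S1 + x2*S2
Contribution 1: 0.54 * 1.358 = 0.73332 wt%
Contribution 2: 0.46 * 1.32 = 0.6072 wt%
S_blend = 0.73332 + 0.6072 = 1.34052

1.34052 wt%


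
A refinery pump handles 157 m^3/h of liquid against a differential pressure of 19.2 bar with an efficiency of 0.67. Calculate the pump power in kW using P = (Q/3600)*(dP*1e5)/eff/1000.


Q = 157 / 3600 = 0.0436111 m^3/s
P = 0.0436111 * (19.2 * 1e5) / 0.67 / 1000 = 125.0

125.0 kW


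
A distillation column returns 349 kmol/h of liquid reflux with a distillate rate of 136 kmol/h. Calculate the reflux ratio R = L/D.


Reflux ratio definition: R = L / D (liquid returned / distillate withdrawn)
L = 349 kmol/h, D = 136 kmol/h
R = 349 / 136 = 2.566

2.566


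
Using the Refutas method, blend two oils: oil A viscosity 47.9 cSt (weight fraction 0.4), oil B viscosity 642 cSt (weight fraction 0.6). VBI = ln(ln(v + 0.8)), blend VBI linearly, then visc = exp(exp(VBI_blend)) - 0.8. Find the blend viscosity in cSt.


Refutas method: VBN_i = 14.534*ln(ln(visc_i + 0.8)) + 10.975, blended linearly by mass fraction; since VBN is linear in VBI_i = ln(ln(visc_i + 0.8)) and the fractions sum to 1, blend VBI directly: visc = exp(exp(VBI_blend)) - 0.8
VBI_1 = ln(ln(47.9 + 0.8)) = 1.3573
VBI_2 = ln(ln(642 + 0.8)) = 1.86653
VBI_blend = 0.4 * 1.3573 + 0.6 * 1.86653 = 1.66284
visc_blend = exp(exp(1.66284)) - 0.8 = 194.4

194.4 cSt


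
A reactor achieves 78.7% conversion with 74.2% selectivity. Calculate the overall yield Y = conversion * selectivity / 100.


Overall yield = conversion (%) * selectivity (%) / 100
Conversion = 78.7%, Selectivity = 74.2%
Y = 78.7 * 74.2 / 100
= 58.3954 %

58.3954 %


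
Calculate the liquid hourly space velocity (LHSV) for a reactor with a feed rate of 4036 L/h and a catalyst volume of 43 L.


LHSV = volumetric feed rate / catalyst volume
= 4036 L/h / 43 L
= 93.86 h^-1

93.86 h^-1


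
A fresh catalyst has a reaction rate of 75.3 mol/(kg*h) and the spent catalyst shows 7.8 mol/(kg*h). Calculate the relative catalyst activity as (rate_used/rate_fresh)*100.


Activity (%) = (rate_used / rate_fresh) * 100
rate_used = 7.8, rate_fresh = 75.3
= (7.8 / 75.3) * 100
= 0.1036 * 100 = 10.36

10.36 %


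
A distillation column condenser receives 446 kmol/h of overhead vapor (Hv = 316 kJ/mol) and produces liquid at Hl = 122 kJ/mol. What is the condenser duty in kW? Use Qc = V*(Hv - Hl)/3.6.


Qc = 446 * (316 - 122) / 3.6 = 446 * 194 / 3.6 = 24030

24030 kW


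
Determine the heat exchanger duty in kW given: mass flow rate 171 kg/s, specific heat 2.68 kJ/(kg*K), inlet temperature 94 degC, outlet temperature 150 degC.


Q = m_dot * cp * delta_T
delta_T = 150 - 94 = 56 K
Q = 171 * 2.68 * 56
= 458.28 * 56
= 25663.68 kW

25663.68 kW


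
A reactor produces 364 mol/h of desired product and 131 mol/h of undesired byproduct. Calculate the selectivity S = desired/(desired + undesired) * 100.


Selectivity = desired / (desired + undesired) * 100
Total products = 364 + 131 = 495 mol/h
S = 364 / 495 * 100
= 0.7354 * 100
= 73.54 %

73.54 %


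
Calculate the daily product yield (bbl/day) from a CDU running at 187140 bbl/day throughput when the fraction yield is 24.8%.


Crude throughput = 187140 bbl/day
Fraction yield = 24.8%
yield = throughput * fraction / 100
yield = 187140 * 24.8 / 100 = 46410.72

46410.72 bbl/day


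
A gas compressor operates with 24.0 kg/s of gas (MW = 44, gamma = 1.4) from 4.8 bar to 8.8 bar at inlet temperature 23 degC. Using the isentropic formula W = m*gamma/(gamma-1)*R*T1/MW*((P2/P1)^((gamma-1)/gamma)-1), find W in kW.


Isentropic work: W = m*(gamma/(gamma-1))*(R*T1/MW)*((P2/P1)^((gamma-1)/gamma) - 1)
T1 = 23 + 273.15 = 296.15 K
Pressure ratio = 8.8 / 4.8 = 1.83333
Exponent = (1.4 - 1)/1.4 = 0.285714
(P2/P1)^exp - 1 = 1.83333^0.285714 - 1 = 0.189081
W = 24.0 * 1.4 / 0.4 * 8.314 * 296.15 / 44 * 0.189081 = 888.8

888.8 kW


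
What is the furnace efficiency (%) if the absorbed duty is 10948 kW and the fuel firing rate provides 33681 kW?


Furnace efficiency = Q_absorbed / Q_fuel * 100
= 10948 / 33681 * 100 = 32.50

32.50 %


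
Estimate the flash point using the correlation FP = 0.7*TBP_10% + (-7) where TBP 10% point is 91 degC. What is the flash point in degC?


FP = 0.7 * 91 + (-7) = 56.7

56.7 degC


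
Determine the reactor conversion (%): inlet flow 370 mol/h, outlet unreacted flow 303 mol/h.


X = (F_in - F_out) / F_in * 100
Moles reacted = 370 - 303 = 67
X = 67 / 370 * 100
= 0.1811 * 100
= 18.11 %

18.11 %


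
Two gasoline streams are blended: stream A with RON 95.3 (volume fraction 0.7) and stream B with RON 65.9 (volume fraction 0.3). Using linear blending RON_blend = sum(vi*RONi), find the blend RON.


Linear blending: RON_blend = sum(vi * RONi)
Contribution 1: 0.7 * 95.3 = 66.71
Contribution 2: 0.3 * 65.9 = 19.77
RON_blend = 66.71 + 19.77 = 86.48

86.48


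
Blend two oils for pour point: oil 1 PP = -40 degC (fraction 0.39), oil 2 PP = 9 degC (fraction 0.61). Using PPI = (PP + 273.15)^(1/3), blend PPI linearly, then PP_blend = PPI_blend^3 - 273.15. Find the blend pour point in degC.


PPI_1 = (-40 + 273.15)^(1/3) = 6.15477
PPI_2 = (9 + 273.15)^(1/3) = 6.558835
PPI_blend = 0.39 * 6.15477 + 0.61 * 6.558835 = 6.40125
PP_blend = 6.40125^3 - 273.15 = 262.2976 - 273.15 = -10.85

-10.85 degC


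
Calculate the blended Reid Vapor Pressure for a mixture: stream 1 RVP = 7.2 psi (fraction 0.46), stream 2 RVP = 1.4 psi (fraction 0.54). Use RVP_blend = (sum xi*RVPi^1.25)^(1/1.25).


Chevron index: RVP_blend = (sum xi*RVPi^1.25)^(1/1.25)
RVP^1.25 terms: 0.46 * 7.2^1.25 + 0.54 * 1.4^1.25 = 6.24764
RVP_blend = 6.24764^(1/1.25) = 4.331

4.331 psi


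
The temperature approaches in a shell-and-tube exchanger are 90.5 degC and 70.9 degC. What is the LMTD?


LMTD = (dT1 - dT2) / ln(dT1/dT2)
= (90.5 - 70.9) / ln(90.5 / 70.9) = 19.6 / 0.244079 = 80.30

80.30 degC


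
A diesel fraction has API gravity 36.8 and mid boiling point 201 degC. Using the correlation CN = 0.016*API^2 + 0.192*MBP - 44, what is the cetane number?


CN = 0.016 * 36.8^2 + 0.192 * 201 - 44
CN = 21.66784 + 38.592 - 44 = 16.25984

16.25984


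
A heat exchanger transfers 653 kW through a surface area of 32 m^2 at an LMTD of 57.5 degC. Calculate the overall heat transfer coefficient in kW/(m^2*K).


From Q = U*A*LMTD, U = Q / (A * LMTD)
U = 653 / (32 * 57.5) = 653 / 1840 = 0.3549

0.3549 kW/(m^2*K)


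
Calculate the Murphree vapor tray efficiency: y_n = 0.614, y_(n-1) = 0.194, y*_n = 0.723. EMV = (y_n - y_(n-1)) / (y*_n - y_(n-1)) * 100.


Murphree vapor efficiency: EMV = (y_n - y_(n-1)) / (y*_n - y_(n-1)) * 100
EMV = (0.614 - 0.194) / (0.723 - 0.194) * 100 = 0.42 / 0.529 * 100 = 79.40

79.40 %


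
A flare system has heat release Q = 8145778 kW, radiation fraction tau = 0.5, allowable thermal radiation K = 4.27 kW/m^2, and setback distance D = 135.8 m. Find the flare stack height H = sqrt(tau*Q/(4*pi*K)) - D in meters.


tau*Q/(4*pi*K) = 0.5 * 8145778 / (4 * pi * 4.27) = 75904
sqrt(75904) = 275.507
H = 275.507 - 135.8 = 139.7

139.7 m


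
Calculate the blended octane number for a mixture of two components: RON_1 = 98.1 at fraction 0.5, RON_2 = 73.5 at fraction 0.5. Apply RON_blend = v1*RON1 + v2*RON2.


Linear blending: RON_blend = sum(vi * RONi)
Contribution 1: 0.5 * 98.1 = 49.05
Contribution 2: 0.5 * 73.5 = 36.75
RON_blend = 49.05 + 36.75 = 85.8

85.8


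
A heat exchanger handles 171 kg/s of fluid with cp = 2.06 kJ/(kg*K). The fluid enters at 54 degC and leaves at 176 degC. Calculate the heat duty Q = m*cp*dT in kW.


Q = m_dot * cp * delta_T
delta_T = 176 - 54 = 122 K
Q = 171 * 2.06 * 122
= 352.26 * 122
= 42975.72 kW

42975.72 kW


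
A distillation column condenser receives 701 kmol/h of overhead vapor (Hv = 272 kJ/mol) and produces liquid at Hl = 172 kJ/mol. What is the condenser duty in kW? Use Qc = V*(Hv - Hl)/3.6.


Qc = 701 * (272 - 172) / 3.6 = 701 * 100 / 3.6 = 19470

19470 kW


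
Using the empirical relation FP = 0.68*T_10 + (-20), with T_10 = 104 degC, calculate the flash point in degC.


FP = 0.68 * 104 + (-20) = 50.72

50.72 degC


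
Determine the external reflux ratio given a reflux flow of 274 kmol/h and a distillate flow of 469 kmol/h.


Reflux ratio definition: R = L / D (liquid returned / distillate withdrawn)
L = 274 kmol/h, D = 469 kmol/h
R = 274 / 469 = 0.5842

0.5842


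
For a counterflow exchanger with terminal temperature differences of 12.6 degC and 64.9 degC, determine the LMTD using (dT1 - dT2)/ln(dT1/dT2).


LMTD = (dT1 - dT2) / ln(dT1/dT2)
= (12.6 - 64.9) / ln(12.6 / 64.9) = -52.3 / -1.63915 = 31.91

31.91 degC


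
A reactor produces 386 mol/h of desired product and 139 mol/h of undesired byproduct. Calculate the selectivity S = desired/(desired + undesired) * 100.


Selectivity = desired / (desired + undesired) * 100
Total products = 386 + 139 = 525 mol/h
S = 386 / 525 * 100
= 0.7352 * 100
= 73.52 %

73.52 %


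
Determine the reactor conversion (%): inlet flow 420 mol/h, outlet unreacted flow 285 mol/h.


X = (F_in - F_out) / F_in * 100
Moles reacted = 420 - 285 = 135
X = 135 / 420 * 100
= 0.3214 * 100
= 32.14 %

32.14 %


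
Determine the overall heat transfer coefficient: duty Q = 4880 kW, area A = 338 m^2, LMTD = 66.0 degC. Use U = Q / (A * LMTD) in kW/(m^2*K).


From Q = U*A*LMTD, U = Q / (A * LMTD)
U = 4880 / (338 * 66.0) = 4880 / 22308 = 0.2188

0.2188 kW/(m^2*K)


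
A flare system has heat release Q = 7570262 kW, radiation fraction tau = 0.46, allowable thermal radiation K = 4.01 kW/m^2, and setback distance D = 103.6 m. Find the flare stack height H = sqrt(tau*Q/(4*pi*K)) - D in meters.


tau*Q/(4*pi*K) = 0.46 * 7570262 / (4 * pi * 4.01) = 69105.8
sqrt(69105.8) = 262.88
H = 262.88 - 103.6 = 159.3

159.3 m


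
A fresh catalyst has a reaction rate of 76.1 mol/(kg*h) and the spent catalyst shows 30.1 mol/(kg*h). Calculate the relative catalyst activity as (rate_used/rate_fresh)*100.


Activity (%) = (rate_used / rate_fresh) * 100
rate_used = 30.1, rate_fresh = 76.1
= (30.1 / 76.1) * 100
= 0.3955 * 100 = 39.55

39.55 %


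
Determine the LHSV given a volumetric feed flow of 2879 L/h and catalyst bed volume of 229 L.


LHSV = volumetric feed rate / catalyst volume
= 2879 L/h / 229 L
= 12.57 h^-1

12.57 h^-1


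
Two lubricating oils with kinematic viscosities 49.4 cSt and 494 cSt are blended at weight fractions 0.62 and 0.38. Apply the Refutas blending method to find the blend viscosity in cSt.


Refutas method: VBN_i = 14.534*ln(ln(visc_i + 0.8)) + 10.975, blended linearly by mass fraction; since VBN is linear in VBI_i = ln(ln(visc_i + 0.8)) and the fractions sum to 1, blend VBI directly: visc = exp(exp(VBI_blend)) - 0.8
VBI_1 = ln(ln(49.4 + 0.8)) = 1.36507
VBI_2 = ln(ln(494 + 0.8)) = 1.82522
VBI_blend = 0.62 * 1.36507 + 0.38 * 1.82522 = 1.53993
visc_blend = exp(exp(1.53993)) - 0.8 = 105.3

105.3 cSt


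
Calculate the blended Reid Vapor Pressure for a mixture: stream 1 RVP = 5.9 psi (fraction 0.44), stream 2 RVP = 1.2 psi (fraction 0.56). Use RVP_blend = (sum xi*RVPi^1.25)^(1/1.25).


Chevron index: RVP_blend = (sum xi*RVPi^1.25)^(1/1.25)
RVP^1.25 terms: 0.44 * 5.9^1.25 + 0.56 * 1.2^1.25 = 4.74926
RVP_blend = 4.74926^(1/1.25) = 3.478

3.478 psi


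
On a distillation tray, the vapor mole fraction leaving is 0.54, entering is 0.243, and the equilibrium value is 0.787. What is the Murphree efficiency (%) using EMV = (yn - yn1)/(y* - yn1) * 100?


Murphree vapor efficiency: EMV = (y_n - y_(n-1)) / (y*_n - y_(n-1)) * 100
EMV = (0.54 - 0.243) / (0.787 - 0.243) * 100 = 0.297 / 0.544 * 100 = 54.60

54.60 %


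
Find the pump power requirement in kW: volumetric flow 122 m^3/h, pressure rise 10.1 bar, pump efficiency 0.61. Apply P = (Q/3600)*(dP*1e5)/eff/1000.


Q = 122 / 3600 = 0.0338889 m^3/s
P = 0.0338889 * (10.1 * 1e5) / 0.61 / 1000 = 56.11

56.11 kW


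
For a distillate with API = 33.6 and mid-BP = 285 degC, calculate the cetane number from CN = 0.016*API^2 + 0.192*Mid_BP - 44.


CN = 0.016 * 33.6^2 + 0.192 * 285 - 44
CN = 18.06336 + 54.72 - 44 = 28.78336

28.78336


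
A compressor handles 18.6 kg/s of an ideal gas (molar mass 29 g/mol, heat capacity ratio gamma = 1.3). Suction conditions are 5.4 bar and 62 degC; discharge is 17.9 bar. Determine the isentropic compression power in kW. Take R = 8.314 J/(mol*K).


Isentropic work: W = m*(gamma/(gamma-1))*(R*T1/MW)*((P2/P1)^((gamma-1)/gamma) - 1)
T1 = 62 + 273.15 = 335.15 K
Pressure ratio = 17.9 / 5.4 = 3.31481
Exponent = (1.3 - 1)/1.3 = 0.230769
(P2/P1)^exp - 1 = 3.31481^0.230769 - 1 = 0.318578
W = 18.6 * 1.3 / 0.3 * 8.314 * 335.15 / 29 * 0.318578 = 2467

2467 kW


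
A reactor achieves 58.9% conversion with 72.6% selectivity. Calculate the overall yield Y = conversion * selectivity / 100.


Overall yield = conversion (%) * selectivity (%) / 100
Conversion = 58.9%, Selectivity = 72.6%
Y = 58.9 * 72.6 / 100
= 42.7614 %

42.7614 %


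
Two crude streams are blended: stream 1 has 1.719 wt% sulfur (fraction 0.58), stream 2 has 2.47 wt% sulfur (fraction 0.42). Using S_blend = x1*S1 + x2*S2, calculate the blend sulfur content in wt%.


Linear sulfur blending: S_blend = x1*S1 + x2*S2
Contribution 1: 0.58 * 1.719 = 0.99702 wt%
Contribution 2: 0.42 * 2.47 = 1.0374 wt%
S_blend = 0.99702 + 1.0374 = 2.03442

2.03442 wt%


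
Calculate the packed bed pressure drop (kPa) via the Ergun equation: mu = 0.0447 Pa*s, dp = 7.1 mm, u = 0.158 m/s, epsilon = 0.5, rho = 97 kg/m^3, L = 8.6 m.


dp = 7.1 mm = 0.0071 m
Viscous term = 150*0.0447*0.158*(1-0.5)^2 / (0.0071^2*0.5^3) = 42030.9
Inertial term = 1.75*97*0.158^2*(1-0.5) / (0.0071*0.5^3) = 2387.4
dP/L = 42030.9 + 2387.4 = 44418.3 Pa/m
dP = 44418.3 * 8.6 / 1000 = 382.0 kPa

382.0 kPa


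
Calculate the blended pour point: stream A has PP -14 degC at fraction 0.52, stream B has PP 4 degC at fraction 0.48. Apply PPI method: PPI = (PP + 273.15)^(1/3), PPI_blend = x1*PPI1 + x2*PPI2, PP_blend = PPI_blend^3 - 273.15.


PPI_1 = (-14 + 273.15)^(1/3) = 6.375541
PPI_2 = (4 + 273.15)^(1/3) = 6.51986
PPI_blend = 0.52 * 6.375541 + 0.48 * 6.51986 = 6.444814
PP_blend = 6.444814^3 - 273.15 = 267.6894 - 273.15 = -5.46

-5.46 degC


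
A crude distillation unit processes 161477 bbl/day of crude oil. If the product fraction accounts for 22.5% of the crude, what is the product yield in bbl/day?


Crude throughput = 161477 bbl/day
Fraction yield = 22.5%
yield = throughput * fraction / 100
yield = 161477 * 22.5 / 100 = 36332.325

36332.325 bbl/day


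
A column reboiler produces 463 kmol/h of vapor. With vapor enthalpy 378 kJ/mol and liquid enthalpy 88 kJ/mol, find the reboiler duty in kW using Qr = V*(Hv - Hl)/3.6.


Qr = 463 * (378 - 88) / 3.6 = 463 * 290 / 3.6 = 37300

37300 kW


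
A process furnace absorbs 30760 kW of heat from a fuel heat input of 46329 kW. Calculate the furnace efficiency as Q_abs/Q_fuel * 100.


Furnace efficiency = Q_absorbed / Q_fuel * 100
= 30760 / 46329 * 100 = 66.39

66.39 %


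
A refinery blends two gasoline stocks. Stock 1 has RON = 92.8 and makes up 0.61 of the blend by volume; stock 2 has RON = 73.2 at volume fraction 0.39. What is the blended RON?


Linear blending: RON_blend = sum(vi * RONi)
Contribution 1: 0.61 * 92.8 = 56.608
Contribution 2: 0.39 * 73.2 = 28.548
RON_blend = 56.608 + 28.548 = 85.156

85.156


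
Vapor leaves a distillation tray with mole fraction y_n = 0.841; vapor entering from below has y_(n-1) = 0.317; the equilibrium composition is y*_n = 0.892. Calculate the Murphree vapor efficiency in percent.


Murphree vapor efficiency: EMV = (y_n - y_(n-1)) / (y*_n - y_(n-1)) * 100
EMV = (0.841 - 0.317) / (0.892 - 0.317) * 100 = 0.524 / 0.575 * 100 = 91.13

91.13 %


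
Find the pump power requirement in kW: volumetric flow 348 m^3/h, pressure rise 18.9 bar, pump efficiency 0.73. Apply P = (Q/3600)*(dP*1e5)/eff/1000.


Q = 348 / 3600 = 0.0966667 m^3/s
P = 0.0966667 * (18.9 * 1e5) / 0.73 / 1000 = 250.3

250.3 kW


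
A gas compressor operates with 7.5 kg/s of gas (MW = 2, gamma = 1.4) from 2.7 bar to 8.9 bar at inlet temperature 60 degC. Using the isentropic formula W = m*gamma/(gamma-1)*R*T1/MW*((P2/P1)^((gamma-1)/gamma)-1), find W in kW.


Isentropic work: W = m*(gamma/(gamma-1))*(R*T1/MW)*((P2/P1)^((gamma-1)/gamma) - 1)
T1 = 60 + 273.15 = 333.15 K
Pressure ratio = 8.9 / 2.7 = 3.2963
Exponent = (1.4 - 1)/1.4 = 0.285714
(P2/P1)^exp - 1 = 3.2963^0.285714 - 1 = 0.406072
W = 7.5 * 1.4 / 0.4 * 8.314 * 333.15 / 2 * 0.406072 = 14760

14760 kW


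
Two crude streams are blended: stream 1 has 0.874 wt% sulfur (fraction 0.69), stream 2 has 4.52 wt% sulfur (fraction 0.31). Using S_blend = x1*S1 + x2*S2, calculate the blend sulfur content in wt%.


Linear sulfur blending: S_blend = x1*S1 + x2*S2
Contribution 1: 0.69 * 0.874 = 0.60306 wt%
Contribution 2: 0.31 * 4.52 = 1.4012 wt%
S_blend = 0.60306 + 1.4012 = 2.00426

2.00426 wt%


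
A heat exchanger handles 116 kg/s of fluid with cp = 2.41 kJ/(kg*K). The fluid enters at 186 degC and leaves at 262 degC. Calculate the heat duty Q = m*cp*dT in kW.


Q = m_dot * cp * delta_T
delta_T = 262 - 186 = 76 K
Q = 116 * 2.41 * 76
= 279.56 * 76
= 21246.56 kW

21246.56 kW


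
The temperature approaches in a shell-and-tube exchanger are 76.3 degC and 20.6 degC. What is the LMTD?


LMTD = (dT1 - dT2) / ln(dT1/dT2)
= (76.3 - 20.6) / ln(76.3 / 20.6) = 55.7 / 1.30938 = 42.54

42.54 degC


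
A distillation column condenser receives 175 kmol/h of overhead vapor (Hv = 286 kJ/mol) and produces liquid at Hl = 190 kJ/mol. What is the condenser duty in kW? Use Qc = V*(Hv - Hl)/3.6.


Qc = 175 * (286 - 190) / 3.6 = 175 * 96 / 3.6 = 4667

4667 kW


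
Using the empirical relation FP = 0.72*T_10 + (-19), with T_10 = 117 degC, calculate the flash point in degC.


FP = 0.72 * 117 + (-19) = 65.24

65.24 degC


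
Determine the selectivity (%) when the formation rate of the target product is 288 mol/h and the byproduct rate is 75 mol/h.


Selectivity = desired / (desired + undesired) * 100
Total products = 288 + 75 = 363 mol/h
S = 288 / 363 * 100
= 0.7934 * 100
= 79.34 %

79.34 %


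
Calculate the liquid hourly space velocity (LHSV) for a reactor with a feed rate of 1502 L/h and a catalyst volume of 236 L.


LHSV = volumetric feed rate / catalyst volume
= 1502 L/h / 236 L
= 6.364 h^-1

6.364 h^-1


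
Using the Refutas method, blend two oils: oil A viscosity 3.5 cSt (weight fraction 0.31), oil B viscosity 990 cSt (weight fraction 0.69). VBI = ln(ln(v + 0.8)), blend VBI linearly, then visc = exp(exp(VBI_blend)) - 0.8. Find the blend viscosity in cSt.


Refutas method: VBN_i = 14.534*ln(ln(visc_i + 0.8)) + 10.975, blended linearly by mass fraction; since VBN is linear in VBI_i = ln(ln(visc_i + 0.8)) and the fractions sum to 1, blend VBI directly: visc = exp(exp(VBI_blend)) - 0.8
VBI_1 = ln(ln(3.5 + 0.8)) = 0.377487
VBI_2 = ln(ln(990 + 0.8)) = 1.93131
VBI_blend = 0.31 * 0.377487 + 0.69 * 1.93131 = 1.44962
visc_blend = exp(exp(1.44962)) - 0.8 = 70.12

70.12 cSt


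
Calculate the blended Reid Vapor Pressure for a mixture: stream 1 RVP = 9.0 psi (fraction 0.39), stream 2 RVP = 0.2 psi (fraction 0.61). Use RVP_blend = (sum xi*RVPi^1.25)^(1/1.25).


Chevron index: RVP_blend = (sum xi*RVPi^1.25)^(1/1.25)
RVP^1.25 terms: 0.39 * 9.0^1.25 + 0.61 * 0.2^1.25 = 6.16108
RVP_blend = 6.16108^(1/1.25) = 4.283

4.283 psi


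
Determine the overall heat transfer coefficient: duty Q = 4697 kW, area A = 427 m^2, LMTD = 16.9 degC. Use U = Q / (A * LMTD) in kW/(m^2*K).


From Q = U*A*LMTD, U = Q / (A * LMTD)
U = 4697 / (427 * 16.9) = 4697 / 7216.3 = 0.6509

0.6509 kW/(m^2*K)


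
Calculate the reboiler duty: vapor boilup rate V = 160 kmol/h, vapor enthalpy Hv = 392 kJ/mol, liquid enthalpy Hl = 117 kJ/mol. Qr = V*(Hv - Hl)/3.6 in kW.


Qr = 160 * (392 - 117) / 3.6 = 160 * 275 / 3.6 = 12220

12220 kW


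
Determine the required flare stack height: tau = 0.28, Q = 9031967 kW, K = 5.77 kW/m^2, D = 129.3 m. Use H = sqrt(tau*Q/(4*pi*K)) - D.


tau*Q/(4*pi*K) = 0.28 * 9031967 / (4 * pi * 5.77) = 34878.3
sqrt(34878.3) = 186.757
H = 186.757 - 129.3 = 57.46

57.46 m


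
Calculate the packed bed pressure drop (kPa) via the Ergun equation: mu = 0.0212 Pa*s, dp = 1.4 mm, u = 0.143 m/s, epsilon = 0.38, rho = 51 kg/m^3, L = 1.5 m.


dp = 1.4 mm = 0.0014 m
Viscous term = 150*0.0212*0.143*(1-0.38)^2 / (0.0014^2*0.38^3) = 1625320
Inertial term = 1.75*51*0.143^2*(1-0.38) / (0.0014*0.38^3) = 14729.7
dP/L = 1625320 + 14729.7 = 1640050 Pa/m
dP = 1640050 * 1.5 / 1000 = 2460 kPa

2460 kPa


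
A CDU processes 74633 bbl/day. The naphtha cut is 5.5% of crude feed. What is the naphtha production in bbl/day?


Crude throughput = 74633 bbl/day
Fraction yield = 5.5%
yield = throughput * fraction / 100
yield = 74633 * 5.5 / 100 = 4104.815

4104.815 bbl/day


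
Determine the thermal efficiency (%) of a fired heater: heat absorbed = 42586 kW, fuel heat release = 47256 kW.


Furnace efficiency = Q_absorbed / Q_fuel * 100
= 42586 / 47256 * 100 = 90.12

90.12 %


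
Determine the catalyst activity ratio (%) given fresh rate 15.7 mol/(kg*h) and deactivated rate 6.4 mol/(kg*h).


Activity (%) = (rate_used / rate_fresh) * 100
rate_used = 6.4, rate_fresh = 15.7
= (6.4 / 15.7) * 100
= 0.4076 * 100 = 40.76

40.76 %


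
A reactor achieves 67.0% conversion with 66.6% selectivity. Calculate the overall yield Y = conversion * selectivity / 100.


Overall yield = conversion (%) * selectivity (%) / 100
Conversion = 67.0%, Selectivity = 66.6%
Y = 67.0 * 66.6 / 100
= 44.622 %

44.622 %


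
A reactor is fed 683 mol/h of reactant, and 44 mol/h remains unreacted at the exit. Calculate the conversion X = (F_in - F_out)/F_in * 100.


X = (F_in - F_out) / F_in * 100
Moles reacted = 683 - 44 = 639
X = 639 / 683 * 100
= 0.9356 * 100
= 93.56 %

93.56 %


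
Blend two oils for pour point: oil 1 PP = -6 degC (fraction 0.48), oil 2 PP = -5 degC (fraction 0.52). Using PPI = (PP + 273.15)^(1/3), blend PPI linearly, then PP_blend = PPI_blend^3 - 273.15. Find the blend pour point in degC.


PPI_1 = (-6 + 273.15)^(1/3) = 6.440482
PPI_2 = (-5 + 273.15)^(1/3) = 6.448508
PPI_blend = 0.48 * 6.440482 + 0.52 * 6.448508 = 6.444656
PP_blend = 6.444656^3 - 273.15 = 267.6697 - 273.15 = -5.48

-5.48 degC


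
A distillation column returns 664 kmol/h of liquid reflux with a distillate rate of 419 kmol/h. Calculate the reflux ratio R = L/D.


Reflux ratio definition: R = L / D (liquid returned / distillate withdrawn)
L = 664 kmol/h, D = 419 kmol/h
R = 664 / 419 = 1.585

1.585


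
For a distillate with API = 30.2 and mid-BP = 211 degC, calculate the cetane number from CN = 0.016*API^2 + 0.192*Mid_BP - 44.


CN = 0.016 * 30.2^2 + 0.192 * 211 - 44
CN = 14.59264 + 40.512 - 44 = 11.10464

11.10464


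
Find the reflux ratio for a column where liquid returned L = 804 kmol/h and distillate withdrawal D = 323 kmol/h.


Reflux ratio definition: R = L / D (liquid returned / distillate withdrawn)
L = 804 kmol/h, D = 323 kmol/h
R = 804 / 323 = 2.489

2.489


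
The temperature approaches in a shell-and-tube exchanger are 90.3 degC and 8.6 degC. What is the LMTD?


LMTD = (dT1 - dT2) / ln(dT1/dT2)
= (90.3 - 8.6) / ln(90.3 / 8.6) = 81.7 / 2.35138 = 34.75

34.75 degC


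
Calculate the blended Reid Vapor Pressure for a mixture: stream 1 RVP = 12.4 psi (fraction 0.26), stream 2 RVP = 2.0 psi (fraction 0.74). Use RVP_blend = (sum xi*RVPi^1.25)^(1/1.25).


Chevron index: RVP_blend = (sum xi*RVPi^1.25)^(1/1.25)
RVP^1.25 terms: 0.26 * 12.4^1.25 + 0.74 * 2.0^1.25 = 7.80996
RVP_blend = 7.80996^(1/1.25) = 5.177

5.177 psi


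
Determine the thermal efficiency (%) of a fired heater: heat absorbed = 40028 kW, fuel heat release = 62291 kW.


Furnace efficiency = Q_absorbed / Q_fuel * 100
= 40028 / 62291 * 100 = 64.26

64.26 %


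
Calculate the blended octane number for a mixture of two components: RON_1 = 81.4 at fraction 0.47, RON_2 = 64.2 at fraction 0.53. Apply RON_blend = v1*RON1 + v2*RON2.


Linear blending: RON_blend = sum(vi * RONi)
Contribution 1: 0.47 * 81.4 = 38.258
Contribution 2: 0.53 * 64.2 = 34.026
RON_blend = 38.258 + 34.026 = 72.284

72.284


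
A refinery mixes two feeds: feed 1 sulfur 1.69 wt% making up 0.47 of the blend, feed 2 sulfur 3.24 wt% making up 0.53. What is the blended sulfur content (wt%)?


Linear sulfur blending: S_blend = x1*S1 + x2*S2
Contribution 1: 0.47 * 1.69 = 0.7943 wt%
Contribution 2: 0.53 * 3.24 = 1.7172 wt%
S_blend = 0.7943 + 1.7172 = 2.5115

2.5115 wt%


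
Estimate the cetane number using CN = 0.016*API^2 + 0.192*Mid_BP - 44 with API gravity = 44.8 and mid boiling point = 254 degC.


CN = 0.016 * 44.8^2 + 0.192 * 254 - 44
CN = 32.11264 + 48.768 - 44 = 36.88064

36.88064


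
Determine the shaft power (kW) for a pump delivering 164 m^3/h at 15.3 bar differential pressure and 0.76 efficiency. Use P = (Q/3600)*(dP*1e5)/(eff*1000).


Q = 164 / 3600 = 0.0455556 m^3/s
P = 0.0455556 * (15.3 * 1e5) / 0.76 / 1000 = 91.71

91.71 kW


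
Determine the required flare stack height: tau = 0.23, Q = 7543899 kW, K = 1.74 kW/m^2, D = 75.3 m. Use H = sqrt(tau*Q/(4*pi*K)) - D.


tau*Q/(4*pi*K) = 0.23 * 7543899 / (4 * pi * 1.74) = 79353.2
sqrt(79353.2) = 281.697
H = 281.697 - 75.3 = 206.4

206.4 m


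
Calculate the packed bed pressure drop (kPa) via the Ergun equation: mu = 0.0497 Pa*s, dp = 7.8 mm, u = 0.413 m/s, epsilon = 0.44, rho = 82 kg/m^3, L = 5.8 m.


dp = 7.8 mm = 0.0078 m
Viscous term = 150*0.0497*0.413*(1-0.44)^2 / (0.0078^2*0.44^3) = 186306
Inertial term = 1.75*82*0.413^2*(1-0.44) / (0.0078*0.44^3) = 20629.4
dP/L = 186306 + 20629.4 = 206935 Pa/m
dP = 206935 * 5.8 / 1000 = 1200 kPa

1200 kPa


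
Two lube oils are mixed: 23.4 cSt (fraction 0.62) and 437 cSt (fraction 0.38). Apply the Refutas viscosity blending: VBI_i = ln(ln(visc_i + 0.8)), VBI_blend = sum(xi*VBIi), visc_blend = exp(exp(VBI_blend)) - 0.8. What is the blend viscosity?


Refutas method: VBN_i = 14.534*ln(ln(visc_i + 0.8)) + 10.975, blended linearly by mass fraction; since VBN is linear in VBI_i = ln(ln(visc_i + 0.8)) and the fractions sum to 1, blend VBI directly: visc = exp(exp(VBI_blend)) - 0.8
VBI_1 = ln(ln(23.4 + 0.8)) = 1.15888
VBI_2 = ln(ln(437 + 0.8)) = 1.80529
VBI_blend = 0.62 * 1.15888 + 0.38 * 1.80529 = 1.40452
visc_blend = exp(exp(1.40452)) - 0.8 = 57.97

57.97 cSt


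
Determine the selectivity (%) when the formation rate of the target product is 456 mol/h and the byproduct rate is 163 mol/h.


Selectivity = desired / (desired + undesired) * 100
Total products = 456 + 163 = 619 mol/h
S = 456 / 619 * 100
= 0.7367 * 100
= 73.67 %

73.67 %


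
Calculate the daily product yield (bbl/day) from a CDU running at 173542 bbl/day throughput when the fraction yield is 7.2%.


Crude throughput = 173542 bbl/day
Fraction yield = 7.2%
yield = throughput * fraction / 100
yield = 173542 * 7.2 / 100 = 12495.024

12495.024 bbl/day


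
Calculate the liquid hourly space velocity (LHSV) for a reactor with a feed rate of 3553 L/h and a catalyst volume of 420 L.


LHSV = volumetric feed rate / catalyst volume
= 3553 L/h / 420 L
= 8.460 h^-1

8.460 h^-1


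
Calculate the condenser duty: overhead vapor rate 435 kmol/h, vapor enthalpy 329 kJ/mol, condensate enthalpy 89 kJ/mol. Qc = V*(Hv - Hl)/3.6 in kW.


Qc = 435 * (329 - 89) / 3.6 = 435 * 240 / 3.6 = 29000

29000 kW


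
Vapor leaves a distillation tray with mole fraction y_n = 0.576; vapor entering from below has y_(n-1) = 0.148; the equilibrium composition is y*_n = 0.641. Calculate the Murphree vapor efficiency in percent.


Murphree vapor efficiency: EMV = (y_n - y_(n-1)) / (y*_n - y_(n-1)) * 100
EMV = (0.576 - 0.148) / (0.641 - 0.148) * 100 = 0.428 / 0.493 * 100 = 86.82

86.82 %


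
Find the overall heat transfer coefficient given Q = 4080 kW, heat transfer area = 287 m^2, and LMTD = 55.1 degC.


From Q = U*A*LMTD, U = Q / (A * LMTD)
U = 4080 / (287 * 55.1) = 4080 / 15813.7 = 0.2580

0.2580 kW/(m^2*K)


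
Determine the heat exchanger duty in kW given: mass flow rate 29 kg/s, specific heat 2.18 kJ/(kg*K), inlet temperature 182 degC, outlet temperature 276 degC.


Q = m_dot * cp * delta_T
delta_T = 276 - 182 = 94 K
Q = 29 * 2.18 * 94
= 63.22 * 94
= 5942.68 kW

5942.68 kW


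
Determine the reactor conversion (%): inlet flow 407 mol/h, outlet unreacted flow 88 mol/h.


X = (F_in - F_out) / F_in * 100
Moles reacted = 407 - 88 = 319
X = 319 / 407 * 100
= 0.7838 * 100
= 78.38 %

78.38 %


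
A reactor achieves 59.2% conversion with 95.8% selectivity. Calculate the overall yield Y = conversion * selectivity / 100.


Overall yield = conversion (%) * selectivity (%) / 100
Conversion = 59.2%, Selectivity = 95.8%
Y = 59.2 * 95.8 / 100
= 56.7136 %

56.7136 %


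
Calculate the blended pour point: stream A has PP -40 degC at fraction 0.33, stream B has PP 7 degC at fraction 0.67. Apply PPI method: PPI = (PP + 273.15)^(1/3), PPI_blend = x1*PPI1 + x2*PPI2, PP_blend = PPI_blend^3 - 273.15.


PPI_1 = (-40 + 273.15)^(1/3) = 6.15477
PPI_2 = (7 + 273.15)^(1/3) = 6.543301
PPI_blend = 0.33 * 6.15477 + 0.67 * 6.543301 = 6.415086
PP_blend = 6.415086^3 - 273.15 = 264.0021 - 273.15 = -9.15

-9.15 degC


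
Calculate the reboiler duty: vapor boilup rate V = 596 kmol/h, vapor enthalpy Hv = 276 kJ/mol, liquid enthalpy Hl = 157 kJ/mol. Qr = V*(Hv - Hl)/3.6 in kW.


Qr = 596 * (276 - 157) / 3.6 = 596 * 119 / 3.6 = 19700

19700 kW


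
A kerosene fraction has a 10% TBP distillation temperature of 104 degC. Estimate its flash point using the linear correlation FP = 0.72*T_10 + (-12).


FP = 0.72 * 104 + (-12) = 62.88

62.88 degC


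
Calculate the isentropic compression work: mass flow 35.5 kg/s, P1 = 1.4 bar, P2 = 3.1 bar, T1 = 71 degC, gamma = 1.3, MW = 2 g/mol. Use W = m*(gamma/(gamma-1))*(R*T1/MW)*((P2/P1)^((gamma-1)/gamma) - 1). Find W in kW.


Isentropic work: W = m*(gamma/(gamma-1))*(R*T1/MW)*((P2/P1)^((gamma-1)/gamma) - 1)
T1 = 71 + 273.15 = 344.15 K
Pressure ratio = 3.1 / 1.4 = 2.21429
Exponent = (1.3 - 1)/1.3 = 0.230769
(P2/P1)^exp - 1 = 2.21429^0.230769 - 1 = 0.20135
W = 35.5 * 1.3 / 0.3 * 8.314 * 344.15 / 2 * 0.20135 = 44310

44310 kW


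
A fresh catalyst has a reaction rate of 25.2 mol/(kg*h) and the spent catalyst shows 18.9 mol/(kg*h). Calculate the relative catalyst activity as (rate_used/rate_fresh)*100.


Activity (%) = (rate_used / rate_fresh) * 100
rate_used = 18.9, rate_fresh = 25.2
= (18.9 / 25.2) * 100
= 0.7500 * 100 = 75.00

75.00 %


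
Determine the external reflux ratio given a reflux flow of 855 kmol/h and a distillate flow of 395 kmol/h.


Reflux ratio definition: R = L / D (liquid returned / distillate withdrawn)
L = 855 kmol/h, D = 395 kmol/h
R = 855 / 395 = 2.165

2.165


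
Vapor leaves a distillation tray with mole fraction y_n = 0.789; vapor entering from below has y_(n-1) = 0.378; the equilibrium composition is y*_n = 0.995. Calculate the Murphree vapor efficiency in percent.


Murphree vapor efficiency: EMV = (y_n - y_(n-1)) / (y*_n - y_(n-1)) * 100
EMV = (0.789 - 0.378) / (0.995 - 0.378) * 100 = 0.411 / 0.617 * 100 = 66.61

66.61 %


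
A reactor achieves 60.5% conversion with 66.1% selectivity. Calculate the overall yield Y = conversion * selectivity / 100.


Overall yield = conversion (%) * selectivity (%) / 100
Conversion = 60.5%, Selectivity = 66.1%
Y = 60.5 * 66.1 / 100
= 39.9905 %

39.9905 %


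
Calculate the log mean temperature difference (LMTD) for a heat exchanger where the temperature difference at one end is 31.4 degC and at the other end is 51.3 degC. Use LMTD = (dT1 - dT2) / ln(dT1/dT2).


LMTD = (dT1 - dT2) / ln(dT1/dT2)
= (31.4 - 51.3) / ln(31.4 / 51.3) = -19.9 / -0.490883 = 40.54

40.54 degC


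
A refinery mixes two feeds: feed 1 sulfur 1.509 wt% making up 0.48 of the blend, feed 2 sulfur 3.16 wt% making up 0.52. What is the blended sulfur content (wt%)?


Linear sulfur blending: S_blend = x1*S1 + x2*S2
Contribution 1: 0.48 * 1.509 = 0.72432 wt%
Contribution 2: 0.52 * 3.16 = 1.6432 wt%
S_blend = 0.72432 + 1.6432 = 2.36752

2.36752 wt%


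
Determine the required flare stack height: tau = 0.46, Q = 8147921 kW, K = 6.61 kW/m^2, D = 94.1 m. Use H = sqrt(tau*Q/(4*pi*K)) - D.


tau*Q/(4*pi*K) = 0.46 * 8147921 / (4 * pi * 6.61) = 45122.5
sqrt(45122.5) = 212.421
H = 212.421 - 94.1 = 118.3

118.3 m


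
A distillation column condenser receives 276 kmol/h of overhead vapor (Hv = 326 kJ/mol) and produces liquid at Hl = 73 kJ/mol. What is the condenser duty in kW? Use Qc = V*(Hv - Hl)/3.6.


Qc = 276 * (326 - 73) / 3.6 = 276 * 253 / 3.6 = 19400

19400 kW


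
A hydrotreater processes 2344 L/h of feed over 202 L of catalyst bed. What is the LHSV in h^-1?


LHSV = volumetric feed rate / catalyst volume
= 2344 L/h / 202 L
= 11.60 h^-1

11.60 h^-1


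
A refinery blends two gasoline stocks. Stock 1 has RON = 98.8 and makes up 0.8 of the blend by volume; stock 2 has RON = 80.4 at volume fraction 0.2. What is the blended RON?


Linear blending: RON_blend = sum(vi * RONi)
Contribution 1: 0.8 * 98.8 = 79.04
Contribution 2: 0.2 * 80.4 = 16.08
RON_blend = 79.04 + 16.08 = 95.12

95.12


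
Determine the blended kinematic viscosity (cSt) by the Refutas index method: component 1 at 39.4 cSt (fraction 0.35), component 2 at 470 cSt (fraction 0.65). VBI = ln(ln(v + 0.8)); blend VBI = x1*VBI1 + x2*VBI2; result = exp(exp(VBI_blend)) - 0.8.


Refutas method: VBN_i = 14.534*ln(ln(visc_i + 0.8)) + 10.975, blended linearly by mass fraction; since VBN is linear in VBI_i = ln(ln(visc_i + 0.8)) and the fractions sum to 1, blend VBI directly: visc = exp(exp(VBI_blend)) - 0.8
VBI_1 = ln(ln(39.4 + 0.8)) = 1.30667
VBI_2 = ln(ln(470 + 0.8)) = 1.81717
VBI_blend = 0.35 * 1.30667 + 0.65 * 1.81717 = 1.6385
visc_blend = exp(exp(1.6385)) - 0.8 = 171.2

171.2 cSt


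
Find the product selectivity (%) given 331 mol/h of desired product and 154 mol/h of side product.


Selectivity = desired / (desired + undesired) * 100
Total products = 331 + 154 = 485 mol/h
S = 331 / 485 * 100
= 0.6825 * 100
= 68.25 %

68.25 %


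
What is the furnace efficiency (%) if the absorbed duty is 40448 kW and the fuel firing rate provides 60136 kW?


Furnace efficiency = Q_absorbed / Q_fuel * 100
= 40448 / 60136 * 100 = 67.26

67.26 %


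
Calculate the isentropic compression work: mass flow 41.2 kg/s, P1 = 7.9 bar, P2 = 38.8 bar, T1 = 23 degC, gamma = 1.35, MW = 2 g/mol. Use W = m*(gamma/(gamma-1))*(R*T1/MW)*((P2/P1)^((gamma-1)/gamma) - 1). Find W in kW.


Isentropic work: W = m*(gamma/(gamma-1))*(R*T1/MW)*((P2/P1)^((gamma-1)/gamma) - 1)
T1 = 23 + 273.15 = 296.15 K
Pressure ratio = 38.8 / 7.9 = 4.91139
Exponent = (1.35 - 1)/1.35 = 0.259259
(P2/P1)^exp - 1 = 4.91139^0.259259 - 1 = 0.510779
W = 41.2 * 1.35 / 0.35 * 8.314 * 296.15 / 2 * 0.510779 = 99930

99930 kW


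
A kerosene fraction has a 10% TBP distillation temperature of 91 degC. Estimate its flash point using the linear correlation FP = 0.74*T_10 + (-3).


FP = 0.74 * 91 + (-3) = 64.34

64.34 degC


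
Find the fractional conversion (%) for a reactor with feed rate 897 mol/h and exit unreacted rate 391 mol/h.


X = (F_in - F_out) / F_in * 100
Moles reacted = 897 - 391 = 506
X = 506 / 897 * 100
= 0.5641 * 100
= 56.41 %

56.41 %


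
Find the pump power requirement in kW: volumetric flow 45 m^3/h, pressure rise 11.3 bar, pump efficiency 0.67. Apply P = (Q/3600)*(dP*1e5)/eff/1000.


Q = 45 / 3600 = 0.0125 m^3/s
P = 0.0125 * (11.3 * 1e5) / 0.67 / 1000 = 21.08

21.08 kW


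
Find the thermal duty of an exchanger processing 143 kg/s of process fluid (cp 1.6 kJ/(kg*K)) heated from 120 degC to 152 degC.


Q = m_dot * cp * delta_T
delta_T = 152 - 120 = 32 K
Q = 143 * 1.6 * 32
= 228.8 * 32
= 7321.6 kW

7321.6 kW


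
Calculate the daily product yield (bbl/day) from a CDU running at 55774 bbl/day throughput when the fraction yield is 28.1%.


Crude throughput = 55774 bbl/day
Fraction yield = 28.1%
yield = throughput * fraction / 100
yield = 55774 * 28.1 / 100 = 15672.494

15672.494 bbl/day


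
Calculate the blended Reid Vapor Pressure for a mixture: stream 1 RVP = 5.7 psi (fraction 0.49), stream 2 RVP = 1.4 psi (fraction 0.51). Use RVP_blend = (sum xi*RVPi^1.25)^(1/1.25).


Chevron index: RVP_blend = (sum xi*RVPi^1.25)^(1/1.25)
RVP^1.25 terms: 0.49 * 5.7^1.25 + 0.51 * 1.4^1.25 = 5.09224
RVP_blend = 5.09224^(1/1.25) = 3.677

3.677 psi


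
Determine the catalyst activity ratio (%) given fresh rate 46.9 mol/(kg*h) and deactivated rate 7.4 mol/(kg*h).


Activity (%) = (rate_used / rate_fresh) * 100
rate_used = 7.4, rate_fresh = 46.9
= (7.4 / 46.9) * 100
= 0.1578 * 100 = 15.78

15.78 %


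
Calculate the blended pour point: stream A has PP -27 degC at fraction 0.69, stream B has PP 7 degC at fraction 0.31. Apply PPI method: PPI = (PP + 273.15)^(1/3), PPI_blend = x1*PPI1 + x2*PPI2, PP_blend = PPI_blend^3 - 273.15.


PPI_1 = (-27 + 273.15)^(1/3) = 6.2671
PPI_2 = (7 + 273.15)^(1/3) = 6.543301
PPI_blend = 0.69 * 6.2671 + 0.31 * 6.543301 = 6.352722
PP_blend = 6.352722^3 - 273.15 = 256.3773 - 273.15 = -16.77

-16.77 degC


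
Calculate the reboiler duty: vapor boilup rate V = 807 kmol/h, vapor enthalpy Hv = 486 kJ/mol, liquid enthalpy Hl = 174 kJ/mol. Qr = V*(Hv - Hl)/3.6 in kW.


Qr = 807 * (486 - 174) / 3.6 = 807 * 312 / 3.6 = 69940

69940 kW


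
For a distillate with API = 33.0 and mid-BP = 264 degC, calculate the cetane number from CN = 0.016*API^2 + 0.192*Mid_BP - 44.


CN = 0.016 * 33.0^2 + 0.192 * 264 - 44
CN = 17.424 + 50.688 - 44 = 24.112

24.112


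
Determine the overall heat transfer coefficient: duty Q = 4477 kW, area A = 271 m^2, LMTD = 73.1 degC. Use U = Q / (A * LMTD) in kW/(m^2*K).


From Q = U*A*LMTD, U = Q / (A * LMTD)
U = 4477 / (271 * 73.1) = 4477 / 19810.1 = 0.2260

0.2260 kW/(m^2*K)


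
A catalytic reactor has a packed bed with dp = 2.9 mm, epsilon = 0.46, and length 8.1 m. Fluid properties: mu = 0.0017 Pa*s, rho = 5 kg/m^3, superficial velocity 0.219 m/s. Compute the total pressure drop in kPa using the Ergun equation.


dp = 2.9 mm = 0.0029 m
Viscous term = 150*0.0017*0.219*(1-0.46)^2 / (0.0029^2*0.46^3) = 19893.1
Inertial term = 1.75*5*0.219^2*(1-0.46) / (0.0029*0.46^3) = 802.821
dP/L = 19893.1 + 802.821 = 20695.9 Pa/m
dP = 20695.9 * 8.1 / 1000 = 167.6 kPa

167.6 kPa


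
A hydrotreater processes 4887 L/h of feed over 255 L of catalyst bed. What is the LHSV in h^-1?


LHSV = volumetric feed rate / catalyst volume
= 4887 L/h / 255 L
= 19.16 h^-1

19.16 h^-1


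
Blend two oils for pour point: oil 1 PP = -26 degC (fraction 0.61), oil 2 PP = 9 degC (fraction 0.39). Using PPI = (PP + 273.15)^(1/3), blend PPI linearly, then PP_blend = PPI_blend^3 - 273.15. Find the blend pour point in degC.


PPI_1 = (-26 + 273.15)^(1/3) = 6.275575
PPI_2 = (9 + 273.15)^(1/3) = 6.558835
PPI_blend = 0.61 * 6.275575 + 0.39 * 6.558835 = 6.386046
PP_blend = 6.386046^3 - 273.15 = 260.4331 - 273.15 = -12.72

-12.72 degC
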